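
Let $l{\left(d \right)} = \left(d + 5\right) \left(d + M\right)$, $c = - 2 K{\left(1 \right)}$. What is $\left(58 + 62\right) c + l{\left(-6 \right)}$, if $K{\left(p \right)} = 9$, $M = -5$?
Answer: $-2149$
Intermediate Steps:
$c = -18$ ($c = \left(-2\right) 9 = -18$)
$l{\left(d \right)} = \left(-5 + d\right) \left(5 + d\right)$ ($l{\left(d \right)} = \left(d + 5\right) \left(d - 5\right) = \left(5 + d\right) \left(-5 + d\right) = \left(-5 + d\right) \left(5 + d\right)$)
$\left(58 + 62\right) c + l{\left(-6 \right)} = \left(58 + 62\right) \left(-18\right) - \left(25 - \left(-6\right)^{2}\right) = 120 \left(-18\right) + \left(-25 + 36\right) = -2160 + 11 = -2149$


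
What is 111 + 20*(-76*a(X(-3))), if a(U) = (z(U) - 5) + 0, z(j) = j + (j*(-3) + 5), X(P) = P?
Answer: -9009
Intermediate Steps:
z(j) = 5 - 2*j (z(j) = j + (-3*j + 5) = j + (5 - 3*j) = 5 - 2*j)
a(U) = -2*U (a(U) = ((5 - 2*U) - 5) + 0 = -2*U + 0 = -2*U)
111 + 20*(-76*a(X(-3))) = 111 + 20*(-(-152)*(-3)) = 111 + 20*(-76*6) = 111 + 20*(-456) = 111 - 9120 = -9009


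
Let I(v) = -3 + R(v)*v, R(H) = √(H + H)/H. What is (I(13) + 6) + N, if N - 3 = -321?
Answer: -315 + √26 ≈ -309.90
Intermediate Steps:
N = -318 (N = 3 - 321 = -318)
R(H) = √2/√H (R(H) = √(2*H)/H = (√2*√H)/H = √2/√H)
I(v) = -3 + √2*√v (I(v) = -3 + (√2/√v)*v = -3 + √2*√v)
(I(13) + 6) + N = ((-3 + √2*√13) + 6) - 318 = ((-3 + √26) + 6) - 318 = (3 + √26) - 318 = -315 + √26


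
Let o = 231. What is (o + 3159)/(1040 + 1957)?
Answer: 1130/999 ≈ 1.1311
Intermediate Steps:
(o + 3159)/(1040 + 1957) = (231 + 3159)/(1040 + 1957) = 3390/2997 = 3390*(1/2997) = 1130/999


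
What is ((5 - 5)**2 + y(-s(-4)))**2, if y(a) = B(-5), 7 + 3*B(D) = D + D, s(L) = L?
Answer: 289/9 ≈ 32.111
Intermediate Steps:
B(D) = -7/3 + 2*D/3 (B(D) = -7/3 + (D + D)/3 = -7/3 + (2*D)/3 = -7/3 + 2*D/3)
y(a) = -17/3 (y(a) = -7/3 + (2/3)*(-5) = -7/3 - 10/3 = -17/3)
((5 - 5)**2 + y(-s(-4)))**2 = ((5 - 5)**2 - 17/3)**2 = (0**2 - 17/3)**2 = (0 - 17/3)**2 = (-17/3)**2 = 289/9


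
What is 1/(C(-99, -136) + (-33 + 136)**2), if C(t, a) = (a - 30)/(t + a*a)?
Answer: 18397/195173607 ≈ 9.4260e-5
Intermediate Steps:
C(t, a) = (-30 + a)/(t + a**2)
1/(C(-99, -136) + (-33 + 136)**2) = 1/((-30 - 136)/(-99 + (-136)**2) + (-33 + 136)**2) = 1/(-166/(-99 + 18496) + 103**2) = 1/(-166/18397 + 10609) = 1/(195173607/18397) = 18397/195173607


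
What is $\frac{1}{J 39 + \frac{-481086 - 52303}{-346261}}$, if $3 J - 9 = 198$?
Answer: $\frac{346261}{932321740} \approx 0.0003714$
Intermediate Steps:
$J = 69$ ($J = 3 + \frac{1}{3} \cdot 198 = 3 + 66 = 69$)
$\frac{1}{J 39 + \frac{-481086 - 52303}{-346261}} = \frac{1}{69 \cdot 39 + \frac{-481086 - 52303}{-346261}} = \frac{1}{2691 + \left(-481086 - 52303\right) \left(- \frac{1}{346261}\right)} = \frac{1}{2691 - - \frac{533389}{346261}} = \frac{1}{2691 + \frac{533389}{346261}} = \frac{1}{\frac{932321740}{346261}} = \frac{346261}{932321740}$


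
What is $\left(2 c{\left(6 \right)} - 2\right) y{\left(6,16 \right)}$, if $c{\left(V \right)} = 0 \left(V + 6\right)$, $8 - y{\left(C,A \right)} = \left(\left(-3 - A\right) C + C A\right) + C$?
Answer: $-40$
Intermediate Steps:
$y{\left(C,A \right)} = 8 - C - A C - C \left(-3 - A\right)$ ($y{\left(C,A \right)} = 8 - \left(\left(\left(-3 - A\right) C + C A\right) + C\right) = 8 - \left(\left(C \left(-3 - A\right) + A C\right) + C\right) = 8 - \left(\left(A C + C \left(-3 - A\right)\right) + C\right) = 8 - \left(C + A C + C \left(-3 - A\right)\right) = 8 - C - A C - C \left(-3 - A\right)$)
$c{\left(V \right)} = 0$ ($c{\left(V \right)} = 0 \left(6 + V\right) = 0$)
$\left(2 c{\left(6 \right)} - 2\right) y{\left(6,16 \right)} = \left(2 \cdot 0 - 2\right) \left(8 + 2 \cdot 6\right) = \left(0 - 2\right) \left(8 + 12\right) = \left(-2\right) 20 = -40$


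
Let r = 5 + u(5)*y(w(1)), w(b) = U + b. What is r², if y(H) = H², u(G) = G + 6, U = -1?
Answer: 25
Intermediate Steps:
u(G) = 6 + G
w(b) = -1 + b
r = 5 (r = 5 + (6 + 5)*(-1 + 1)² = 5 + 11*0² = 5 + 11*0 = 5 + 0 = 5)
r² = 5² = 25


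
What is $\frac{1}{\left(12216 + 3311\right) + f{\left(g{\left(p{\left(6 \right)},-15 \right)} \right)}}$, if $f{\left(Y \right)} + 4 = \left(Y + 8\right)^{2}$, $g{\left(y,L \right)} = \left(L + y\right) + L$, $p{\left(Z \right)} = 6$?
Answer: $\frac{1}{15779} \approx 6.3375 \cdot 10^{-5}$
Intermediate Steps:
$g{\left(y,L \right)} = y + 2 L$
$f{\left(Y \right)} = -4 + \left(8 + Y\right)^{2}$ ($f{\left(Y \right)} = -4 + \left(Y + 8\right)^{2} = -4 + \left(8 + Y\right)^{2}$)
$\frac{1}{\left(12216 + 3311\right) + f{\left(g{\left(p{\left(6 \right)},-15 \right)} \right)}} = \frac{1}{\left(12216 + 3311\right) - \left(4 - \left(8 + \left(6 + 2 \left(-15\right)\right)\right)^{2}\right)} = \frac{1}{15527 - \left(4 - \left(8 + \left(6 - 30\right)\right)^{2}\right)} = \frac{1}{15527 - \left(4 - \left(8 - 24\right)^{2}\right)} = \frac{1}{15527 - \left(4 - \left(-16\right)^{2}\right)} = \frac{1}{15527 + \left(-4 + 256\right)} = \frac{1}{15527 + 252} = \frac{1}{15779}$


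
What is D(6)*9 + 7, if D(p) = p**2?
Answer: 331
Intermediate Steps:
D(6)*9 + 7 = 6**2*9 + 7 = 36*9 + 7 = 324 + 7 = 331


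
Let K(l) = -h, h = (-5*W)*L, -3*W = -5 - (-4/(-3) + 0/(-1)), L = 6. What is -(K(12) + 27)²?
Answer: -73441/9 ≈ -8160.1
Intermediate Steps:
W = 19/9 (W = -(-5 - (-4/(-3) + 0/(-1)))/3 = -(-5 - (-4*(-⅓) + 0*(-1)))/3 = -(-5 - (4/3 + 0))/3 = -(-5 - 1*4/3)/3 = -(-5 - 4/3)/3 = -⅓*(-19/3) = 19/9 ≈ 2.1111)
h = -190/3 (h = -5*19/9*6 = -95/9*6 = -190/3 ≈ -63.333)
K(l) = 190/3 (K(l) = -1*(-190/3) = 190/3)
-(K(12) + 27)² = -(190/3 + 27)² = -(271/3)² = -1*73441/9 = -73441/9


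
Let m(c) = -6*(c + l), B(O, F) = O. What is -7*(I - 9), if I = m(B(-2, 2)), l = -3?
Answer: -147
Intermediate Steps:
m(c) = 18 - 6*c (m(c) = -6*(c - 3) = -6*(-3 + c) = 18 - 6*c)
I = 30 (I = 18 - 6*(-2) = 18 + 12 = 30)
-7*(I - 9) = -7*(30 - 9) = -7*21 = -147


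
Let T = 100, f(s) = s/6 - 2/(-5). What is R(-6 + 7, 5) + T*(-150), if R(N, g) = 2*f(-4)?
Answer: -225008/15 ≈ -15001.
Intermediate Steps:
f(s) = ⅖ + s/6 (f(s) = s*(⅙) - 2*(-⅕) = s/6 + ⅖ = ⅖ + s/6)
R(N, g) = -8/15 (R(N, g) = 2*(⅖ + (⅙)*(-4)) = 2*(⅖ - ⅔) = 2*(-4/15) = -8/15)
R(-6 + 7, 5) + T*(-150) = -8/15 + 100*(-150) = -8/15 - 15000 = -225008/15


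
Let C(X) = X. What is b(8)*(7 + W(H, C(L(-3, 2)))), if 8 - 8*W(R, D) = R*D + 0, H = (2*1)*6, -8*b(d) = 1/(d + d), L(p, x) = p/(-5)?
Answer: -71/1280 ≈ -0.055469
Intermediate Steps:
L(p, x) = -p/5 (L(p, x) = p*(-1/5) = -p/5)
b(d) = -1/(16*d) (b(d) = -1/(8*(d + d)) = -1/(2*d)/8 = -1/(16*d))
H = 12 (H = 2*6 = 12)
W(R, D) = 1 - D*R/8 (W(R, D) = 1 - (R*D + 0)/8 = 1 - (D*R + 0)/8 = 1 - D*R/8)
b(8)*(7 + W(H, C(L(-3, 2)))) = (-1/16/8)*(7 + (1 - 1/8*(-1/5*(-3))*12)) = (-1/16*1/8)*(7 + (1 - 1/8*3/5*12)) = -(7 + (1 - 9/10))/128 = -(7 + 1/10)/128 = -1/128*71/10 = -71/1280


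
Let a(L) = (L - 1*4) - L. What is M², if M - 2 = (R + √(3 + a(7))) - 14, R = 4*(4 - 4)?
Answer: (-12 + I)² ≈ 143.0 - 24.0*I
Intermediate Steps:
R = 0 (R = 4*0 = 0)
a(L) = -4 (a(L) = (L - 4) - L = (-4 + L) - L = -4)
M = -12 + I (M = 2 + ((0 + √(3 - 4)) - 14) = 2 + ((0 + √(-1)) - 14) = 2 + ((0 + I) - 14) = 2 + (I - 14) = 2 + (-14 + I) = -12 + I ≈ -12.0 + 1.0*I)
M² = (-12 + I)²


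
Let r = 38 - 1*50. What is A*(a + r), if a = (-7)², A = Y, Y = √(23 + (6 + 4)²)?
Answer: 37*√123 ≈ 410.35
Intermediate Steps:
r = -12 (r = 38 - 50 = -12)
Y = √123 (Y = √(23 + 10²) = √(23 + 100) = √123 ≈ 11.091)
A = √123 ≈ 11.091
a = 49
A*(a + r) = √123*(49 - 12) = √123*37 = 37*√123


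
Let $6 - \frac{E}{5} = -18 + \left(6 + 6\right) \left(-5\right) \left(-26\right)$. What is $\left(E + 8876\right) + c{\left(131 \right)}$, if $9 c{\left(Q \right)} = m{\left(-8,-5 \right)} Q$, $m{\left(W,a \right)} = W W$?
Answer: $\frac{19148}{9} \approx 2127.6$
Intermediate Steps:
$m{\left(W,a \right)} = W^{2}$
$c{\left(Q \right)} = \frac{64 Q}{9}$ ($c{\left(Q \right)} = \frac{\left(-8\right)^{2} Q}{9} = \frac{64 Q}{9}$)
$E = -7680$ ($E = 30 - 5 \left(-18 + \left(6 + 6\right) \left(-5\right) \left(-26\right)\right) = 30 - 5 \left(-18 + 12 \left(-5\right) \left(-26\right)\right) = 30 - 5 \left(-18 - -1560\right) = 30 - 5 \left(-18 + 1560\right) = 30 - 7710 = -7680$)
$\left(E + 8876\right) + c{\left(131 \right)} = \left(-7680 + 8876\right) + \frac{64}{9} \cdot 131 = 1196 + \frac{8384}{9} = \frac{19148}{9}$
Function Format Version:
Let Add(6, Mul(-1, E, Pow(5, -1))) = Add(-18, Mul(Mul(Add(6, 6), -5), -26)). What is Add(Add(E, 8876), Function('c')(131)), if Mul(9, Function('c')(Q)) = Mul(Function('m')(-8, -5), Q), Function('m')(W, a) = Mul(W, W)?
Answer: Rational(19148, 9) ≈ 2127.6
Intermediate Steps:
Function('m')(W, a) = Pow(W, 2)
Function('c')(Q) = Mul(Rational(64, 9), Q) (Function('c')(Q) = Mul(Rational(1, 9), Mul(Pow(-8, 2), Q)) = Mul(Rational(1, 9), Mul(64, Q)) = Mul(Rational(64, 9), Q))
E = -7680 (E = Add(30, Mul(-5, Add(-18, Mul(Mul(Add(6, 6), -5), -26)))) = Add(30, Mul(-5, Add(-18, Mul(Mul(12, -5), -26)))) = Add(30, Mul(-5, Add(-18, Mul(-60, -26)))) = Add(30, Mul(-5, Add(-18, 1560))) = Add(30, Mul(-5, 1542)) = Add(30, -7710) = -7680)
Add(Add(E, 8876), Function('c')(131)) = Add(Add(-7680, 8876), Mul(Rational(64, 9), 131)) = Add(1196, Rational(8384, 9)) = Rational(19148, 9)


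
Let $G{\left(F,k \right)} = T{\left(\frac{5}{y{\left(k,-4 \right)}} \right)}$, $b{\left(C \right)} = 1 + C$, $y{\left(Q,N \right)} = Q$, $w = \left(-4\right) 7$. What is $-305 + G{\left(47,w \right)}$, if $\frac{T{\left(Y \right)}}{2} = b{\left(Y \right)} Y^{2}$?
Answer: $- \frac{3347105}{10976} \approx -304.95$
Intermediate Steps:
$w = -28$
$T{\left(Y \right)} = 2 Y^{2} \left(1 + Y\right)$ ($T{\left(Y \right)} = 2 \left(1 + Y\right) Y^{2} = 2 Y^{2} \left(1 + Y\right)$)
$G{\left(F,k \right)} = \frac{50 \left(1 + \frac{5}{k}\right)}{k^{2}}$ ($G{\left(F,k \right)} = 2 \left(\frac{5}{k}\right)^{2} \left(1 + \frac{5}{k}\right) = 2 \frac{25}{k^{2}} \left(1 + \frac{5}{k}\right) = \frac{50 \left(1 + \frac{5}{k}\right)}{k^{2}}$)
$-305 + G{\left(47,w \right)} = -305 + \frac{50 \left(5 - 28\right)}{-21952} = -305 + 50 \left(- \frac{1}{21952}\right) \left(-23\right) = -305 + \frac{575}{10976} = - \frac{3347105}{10976}$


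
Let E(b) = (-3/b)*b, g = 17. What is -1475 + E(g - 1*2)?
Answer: -1478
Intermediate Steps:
E(b) = -3
-1475 + E(g - 1*2) = -1475 - 3 = -1478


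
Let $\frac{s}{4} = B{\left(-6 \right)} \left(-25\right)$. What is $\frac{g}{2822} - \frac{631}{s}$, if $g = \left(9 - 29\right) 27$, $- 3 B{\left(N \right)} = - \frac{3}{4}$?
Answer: $\frac{883591}{35275} \approx 25.049$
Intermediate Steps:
$B{\left(N \right)} = \frac{1}{4}$ ($B{\left(N \right)} = - \frac{\left(-3\right) \frac{1}{4}}{3} = \left(- \frac{1}{3}\right) \left(- \frac{3}{4}\right) = \frac{1}{4}$)
$s = -25$ ($s = 4 \cdot \frac{1}{4} \left(-25\right) = 4 \left(- \frac{25}{4}\right) = -25$)
$g = -540$ ($g = \left(9 - 29\right) 27 = \left(-20\right) 27 = -540$)
$\frac{g}{2822} - \frac{631}{s} = - \frac{540}{2822} - \frac{631}{-25} = \left(-540\right) \frac{1}{2822} - - \frac{631}{25} = - \frac{270}{1411} + \frac{631}{25} = \frac{883591}{35275}$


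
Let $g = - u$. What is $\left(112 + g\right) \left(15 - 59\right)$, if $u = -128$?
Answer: $-10560$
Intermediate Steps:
$g = 128$ ($g = \left(-1\right) \left(-128\right) = 128$)
$\left(112 + g\right) \left(15 - 59\right) = \left(112 + 128\right) \left(15 - 59\right) = 240 \left(-44\right) = -10560$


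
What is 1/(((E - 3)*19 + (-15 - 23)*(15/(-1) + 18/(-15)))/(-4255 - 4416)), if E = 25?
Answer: -43355/5168 ≈ -8.3891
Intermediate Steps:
1/(((E - 3)*19 + (-15 - 23)*(15/(-1) + 18/(-15)))/(-4255 - 4416)) = 1/(((25 - 3)*19 + (-15 - 23)*(15/(-1) + 18/(-15)))/(-4255 - 4416)) = 1/((22*19 - 38*(15*(-1) + 18*(-1/15)))/(-8671)) = 1/((418 - 38*(-15 - 6/5))*(-1/8671)) = 1/((418 - 38*(-81/5))*(-1/8671)) = 1/((418 + 3078/5)*(-1/8671)) = 1/((5168/5)*(-1/8671)) = 1/(-5168/43355) = -43355/5168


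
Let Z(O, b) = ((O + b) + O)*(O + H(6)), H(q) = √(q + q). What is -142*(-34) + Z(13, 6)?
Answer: 5244 + 64*√3 ≈ 5354.9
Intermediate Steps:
H(q) = √2*√q (H(q) = √(2*q) = √2*√q)
Z(O, b) = (O + 2*√3)*(b + 2*O) (Z(O, b) = ((O + b) + O)*(O + √2*√6) = (b + 2*O)*(O + 2*√3) = (O + 2*√3)*(b + 2*O))
-142*(-34) + Z(13, 6) = -142*(-34) + (2*13² + 13*6 + 2*6*√3 + 4*13*√3) = 4828 + (2*169 + 78 + 12*√3 + 52*√3) = 4828 + (338 + 78 + 12*√3 + 52*√3) = 4828 + (416 + 64*√3) = 5244 + 64*√3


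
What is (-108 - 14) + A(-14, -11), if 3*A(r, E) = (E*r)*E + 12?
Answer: -2048/3 ≈ -682.67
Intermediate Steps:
A(r, E) = 4 + r*E²/3 (A(r, E) = ((E*r)*E + 12)/3 = (r*E² + 12)/3 = (12 + r*E²)/3 = 4 + r*E²/3)
(-108 - 14) + A(-14, -11) = (-108 - 14) + (4 + (⅓)*(-14)*(-11)²) = -122 + (4 + (⅓)*(-14)*121) = -122 + (4 - 1694/3) = -122 - 1682/3 = -2048/3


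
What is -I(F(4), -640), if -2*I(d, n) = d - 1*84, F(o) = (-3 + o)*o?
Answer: -40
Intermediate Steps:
F(o) = o*(-3 + o)
I(d, n) = 42 - d/2 (I(d, n) = -(d - 1*84)/2 = -(d - 84)/2 = -(-84 + d)/2 = 42 - d/2)
-I(F(4), -640) = -(42 - 2*(-3 + 4)) = -(42 - 2) = -1*40 = -40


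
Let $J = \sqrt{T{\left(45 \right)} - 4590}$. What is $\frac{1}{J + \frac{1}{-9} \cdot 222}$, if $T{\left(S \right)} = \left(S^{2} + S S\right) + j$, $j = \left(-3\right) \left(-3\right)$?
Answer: $- \frac{222}{10255} - \frac{27 i \sqrt{59}}{10255} \approx -0.021648 - 0.020223 i$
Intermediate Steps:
$j = 9$
$T{\left(S \right)} = 9 + 2 S^{2}$ ($T{\left(S \right)} = \left(S^{2} + S S\right) + 9 = \left(S^{2} + S^{2}\right) + 9 = 2 S^{2} + 9 = 9 + 2 S^{2}$)
$J = 3 i \sqrt{59}$ ($J = \sqrt{\left(9 + 2 \cdot 45^{2}\right) - 4590} = \sqrt{\left(9 + 2 \cdot 2025\right) - 4590} = \sqrt{\left(9 + 4050\right) - 4590} = \sqrt{4059 - 4590} = \sqrt{-531} = 3 i \sqrt{59} \approx 23.043 i$)
$\frac{1}{J + \frac{1}{-9} \cdot 222} = \frac{1}{3 i \sqrt{59} + \frac{1}{-9} \cdot 222} = \frac{1}{3 i \sqrt{59} - \frac{74}{3}} = \frac{1}{- \frac{74}{3} + 3 i \sqrt{59}}$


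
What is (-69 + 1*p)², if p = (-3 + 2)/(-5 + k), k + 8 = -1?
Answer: 931225/196 ≈ 4751.1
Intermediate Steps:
k = -9 (k = -8 - 1 = -9)
p = 1/14 (p = (-3 + 2)/(-5 - 9) = -1/(-14) = -1*(-1/14) = 1/14 ≈ 0.071429)
(-69 + 1*p)² = (-69 + 1*(1/14))² = (-69 + 1/14)² = (-965/14)² = 931225/196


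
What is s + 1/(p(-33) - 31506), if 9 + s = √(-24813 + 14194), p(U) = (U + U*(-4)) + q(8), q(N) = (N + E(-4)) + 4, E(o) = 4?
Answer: -282520/31391 + I*√10619 ≈ -9.0 + 103.05*I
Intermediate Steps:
q(N) = 8 + N (q(N) = (N + 4) + 4 = (4 + N) + 4 = 8 + N)
p(U) = 16 - 3*U (p(U) = (U + U*(-4)) + (8 + 8) = (U - 4*U) + 16 = -3*U + 16 = 16 - 3*U)
s = -9 + I*√10619 (s = -9 + √(-24813 + 14194) = -9 + √(-10619) = -9 + I*√10619 ≈ -9.0 + 103.05*I)
s + 1/(p(-33) - 31506) = (-9 + I*√10619) + 1/((16 - 3*(-33)) - 31506) = (-9 + I*√10619) + 1/((16 + 99) - 31506) = (-9 + I*√10619) + 1/(115 - 31506) = (-9 + I*√10619) + 1/(-31391) = (-9 + I*√10619) - 1/31391 = -282520/31391 + I*√10619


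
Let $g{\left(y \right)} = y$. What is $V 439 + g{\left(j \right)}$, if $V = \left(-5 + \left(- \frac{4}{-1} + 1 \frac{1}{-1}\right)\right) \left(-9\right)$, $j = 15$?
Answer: $7917$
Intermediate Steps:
$V = 18$ ($V = \left(-5 + \left(\left(-4\right) \left(-1\right) + 1 \left(-1\right)\right)\right) \left(-9\right) = \left(-5 + \left(4 - 1\right)\right) \left(-9\right) = \left(-5 + 3\right) \left(-9\right) = \left(-2\right) \left(-9\right) = 18$)
$V 439 + g{\left(j \right)} = 18 \cdot 439 + 15 = 7902 + 15 = 7917$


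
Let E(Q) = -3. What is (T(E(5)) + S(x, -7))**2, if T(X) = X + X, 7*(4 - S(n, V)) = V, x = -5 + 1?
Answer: 1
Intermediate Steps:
x = -4
S(n, V) = 4 - V/7
T(X) = 2*X
(T(E(5)) + S(x, -7))**2 = (2*(-3) + (4 - 1/7*(-7)))**2 = (-6 + (4 + 1))**2 = (-6 + 5)**2 = (-1)**2 = 1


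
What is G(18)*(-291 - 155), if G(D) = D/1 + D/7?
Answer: -64224/7 ≈ -9174.9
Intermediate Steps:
G(D) = 8*D/7 (G(D) = D*1 + D*(⅐) = D + D/7 = 8*D/7)
G(18)*(-291 - 155) = ((8/7)*18)*(-291 - 155) = (144/7)*(-446) = -64224/7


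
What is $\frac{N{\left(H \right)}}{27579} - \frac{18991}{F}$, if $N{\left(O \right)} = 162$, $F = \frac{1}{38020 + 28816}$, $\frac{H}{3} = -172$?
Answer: $- \frac{11668513801814}{9193} \approx -1.2693 \cdot 10^{9}$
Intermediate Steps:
$H = -516$ ($H = 3 \left(-172\right) = -516$)
$F = \frac{1}{66836} \approx 1.4962 \cdot 10^{-5}$
$\frac{N{\left(H \right)}}{27579} - \frac{18991}{F} = \frac{162}{27579} - 18991 \frac{1}{\frac{1}{66836}} = 162 \cdot \frac{1}{27579} - 1269282476 = \frac{54}{9193} - 1269282476 = - \frac{11668513801814}{9193}$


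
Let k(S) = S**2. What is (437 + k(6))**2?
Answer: 223729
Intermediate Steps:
(437 + k(6))**2 = (437 + 6**2)**2 = (437 + 36)**2 = 473**2 = 223729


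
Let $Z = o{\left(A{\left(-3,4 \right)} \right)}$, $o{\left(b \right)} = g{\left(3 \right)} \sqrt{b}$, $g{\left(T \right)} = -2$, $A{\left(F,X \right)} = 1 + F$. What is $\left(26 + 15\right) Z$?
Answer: $- 82 i \sqrt{2} \approx - 115.97 i$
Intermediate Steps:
$o{\left(b \right)} = - 2 \sqrt{b}$
$Z = - 2 i \sqrt{2}$ ($Z = - 2 \sqrt{1 - 3} = - 2 \sqrt{-2} = - 2 i \sqrt{2} \approx - 2.8284 i$)
$\left(26 + 15\right) Z = \left(26 + 15\right) \left(- 2 i \sqrt{2}\right) = 41 \left(- 2 i \sqrt{2}\right) = - 82 i \sqrt{2}$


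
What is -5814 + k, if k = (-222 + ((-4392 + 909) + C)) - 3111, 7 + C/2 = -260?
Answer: -13164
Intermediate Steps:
C = -534 (C = -14 + 2*(-260) = -14 - 520 = -534)
k = -7350 (k = (-222 + ((-4392 + 909) - 534)) - 3111 = (-222 + (-3483 - 534)) - 3111 = (-222 - 4017) - 3111 = -4239 - 3111 = -7350)
-5814 + k = -5814 - 7350 = -13164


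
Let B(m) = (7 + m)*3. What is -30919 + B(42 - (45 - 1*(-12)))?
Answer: -30943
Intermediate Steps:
B(m) = 21 + 3*m
-30919 + B(42 - (45 - 1*(-12))) = -30919 + (21 + 3*(42 - (45 - 1*(-12)))) = -30919 + (21 + 3*(42 - (45 + 12))) = -30919 + (21 + 3*(42 - 1*57)) = -30919 + (21 + 3*(42 - 57)) = -30919 + (21 + 3*(-15)) = -30919 + (21 - 45) = -30919 - 24 = -30943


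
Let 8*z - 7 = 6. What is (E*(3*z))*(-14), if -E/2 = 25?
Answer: 6825/2 ≈ 3412.5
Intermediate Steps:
z = 13/8 (z = 7/8 + (1/8)*6 = 7/8 + 3/4 = 13/8 ≈ 1.6250)
E = -50 (E = -2*25 = -50)
(E*(3*z))*(-14) = -150*13/8*(-14) = -50*39/8*(-14) = -975/4*(-14) = 6825/2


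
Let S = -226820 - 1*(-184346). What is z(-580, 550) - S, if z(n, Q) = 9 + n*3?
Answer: 40743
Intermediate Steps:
S = -42474 (S = -226820 + 184346 = -42474)
z(n, Q) = 9 + 3*n
z(-580, 550) - S = (9 + 3*(-580)) - 1*(-42474) = (9 - 1740) + 42474 = -1731 + 42474 = 40743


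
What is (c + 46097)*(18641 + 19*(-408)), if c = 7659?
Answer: 585349084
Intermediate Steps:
(c + 46097)*(18641 + 19*(-408)) = (7659 + 46097)*(18641 + 19*(-408)) = 53756*(18641 - 7752) = 53756*10889 = 585349084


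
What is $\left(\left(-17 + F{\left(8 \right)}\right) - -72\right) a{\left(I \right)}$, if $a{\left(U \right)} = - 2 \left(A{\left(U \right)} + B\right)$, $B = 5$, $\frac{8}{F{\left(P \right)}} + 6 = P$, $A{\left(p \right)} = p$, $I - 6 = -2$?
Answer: $-1062$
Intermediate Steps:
$I = 4$ ($I = 6 - 2 = 4$)
$F{\left(P \right)} = \frac{8}{-6 + P}$
$a{\left(U \right)} = -10 - 2 U$ ($a{\left(U \right)} = - 2 \left(U + 5\right) = - 2 \left(5 + U\right) = -10 - 2 U$)
$\left(\left(-17 + F{\left(8 \right)}\right) - -72\right) a{\left(I \right)} = \left(\left(-17 + \frac{8}{-6 + 8}\right) - -72\right) \left(-10 - 8\right) = \left(\left(-17 + \frac{8}{2}\right) + 72\right) \left(-10 - 8\right) = \left(\left(-17 + 8 \cdot \frac{1}{2}\right) + 72\right) \left(-18\right) = \left(\left(-17 + 4\right) + 72\right) \left(-18\right) = \left(-13 + 72\right) \left(-18\right) = 59 \left(-18\right) = -1062$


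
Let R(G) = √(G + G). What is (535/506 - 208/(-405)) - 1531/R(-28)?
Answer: 321923/204930 + 1531*I*√14/28 ≈ 1.5709 + 204.59*I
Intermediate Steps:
R(G) = √2*√G (R(G) = √(2*G) = √2*√G)
(535/506 - 208/(-405)) - 1531/R(-28) = (535/506 - 208/(-405)) - 1531*(-I*√14/28) = (535*(1/506) - 208*(-1/405)) - 1531*(-I*√14/28) = (535/506 + 208/405) - 1531*(-I*√14/28) = 321923/204930 - (-1531)*I*√14/28 = 321923/204930 + 1531*I*√14/28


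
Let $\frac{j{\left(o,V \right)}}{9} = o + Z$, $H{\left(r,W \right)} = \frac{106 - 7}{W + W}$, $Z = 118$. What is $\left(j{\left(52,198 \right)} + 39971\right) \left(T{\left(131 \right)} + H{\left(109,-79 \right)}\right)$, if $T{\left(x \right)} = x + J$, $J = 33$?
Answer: $\frac{1071265313}{158} \approx 6.7802 \cdot 10^{6}$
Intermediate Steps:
$H{\left(r,W \right)} = \frac{99}{2 W}$
$j{\left(o,V \right)} = 1062 + 9 o$ ($j{\left(o,V \right)} = 9 \left(o + 118\right) = 9 \left(118 + o\right) = 1062 + 9 o$)
$T{\left(x \right)} = 33 + x$ ($T{\left(x \right)} = x + 33 = 33 + x$)
$\left(j{\left(52,198 \right)} + 39971\right) \left(T{\left(131 \right)} + H{\left(109,-79 \right)}\right) = \left(\left(1062 + 9 \cdot 52\right) + 39971\right) \left(\left(33 + 131\right) + \frac{99}{2 \left(-79\right)}\right) = \left(\left(1062 + 468\right) + 39971\right) \left(164 + \frac{99}{2} \left(- \frac{1}{79}\right)\right) = \left(1530 + 39971\right) \left(164 - \frac{99}{158}\right) = 41501 \cdot \frac{25813}{158} = \frac{1071265313}{158}$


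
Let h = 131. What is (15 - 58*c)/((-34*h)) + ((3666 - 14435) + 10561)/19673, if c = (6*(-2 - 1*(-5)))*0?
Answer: -1221527/87623542 ≈ -0.013941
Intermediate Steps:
c = 0 (c = (6*(-2 + 5))*0 = (6*3)*0 = 18*0 = 0)
(15 - 58*c)/((-34*h)) + ((3666 - 14435) + 10561)/19673 = (15 - 58*0)/((-34*131)) + ((3666 - 14435) + 10561)/19673 = (15 + 0)/(-4454) + (-10769 + 10561)*(1/19673) = 15*(-1/4454) - 208*1/19673 = -15/4454 - 208/19673 = -1221527/87623542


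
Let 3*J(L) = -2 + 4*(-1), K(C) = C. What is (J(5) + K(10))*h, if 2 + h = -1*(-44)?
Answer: 336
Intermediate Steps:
h = 42 (h = -2 - 1*(-44) = -2 + 44 = 42)
J(L) = -2 (J(L) = (-2 + 4*(-1))/3 = (-2 - 4)/3 = (⅓)*(-6) = -2)
(J(5) + K(10))*h = (-2 + 10)*42 = 8*42 = 336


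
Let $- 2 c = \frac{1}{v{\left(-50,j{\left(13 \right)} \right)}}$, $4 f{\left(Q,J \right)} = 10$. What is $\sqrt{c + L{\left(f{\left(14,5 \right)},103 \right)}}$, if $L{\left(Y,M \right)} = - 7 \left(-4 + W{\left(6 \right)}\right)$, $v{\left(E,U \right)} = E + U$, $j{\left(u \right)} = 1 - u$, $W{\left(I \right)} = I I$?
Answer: $\frac{5 i \sqrt{34441}}{62} \approx 14.966 i$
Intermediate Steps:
$f{\left(Q,J \right)} = \frac{5}{2}$ ($f{\left(Q,J \right)} = \frac{1}{4} \cdot 10 = \frac{5}{2}$)
$W{\left(I \right)} = I^{2}$
$L{\left(Y,M \right)} = -224$ ($L{\left(Y,M \right)} = - 7 \left(-4 + 6^{2}\right) = - 7 \left(-4 + 36\right) = \left(-7\right) 32 = -224$)
$c = \frac{1}{124}$ ($c = - \frac{1}{2 \left(-50 + \left(1 - 13\right)\right)} = - \frac{1}{2 \left(-50 - 12\right)} = - \frac{1}{2 \left(-62\right)} = \left(- \frac{1}{2}\right) \left(- \frac{1}{62}\right) = \frac{1}{124} \approx 0.0080645$)
$\sqrt{c + L{\left(f{\left(14,5 \right)},103 \right)}} = \sqrt{\frac{1}{124} - 224} = \sqrt{- \frac{27775}{124}} = \frac{5 i \sqrt{34441}}{62}$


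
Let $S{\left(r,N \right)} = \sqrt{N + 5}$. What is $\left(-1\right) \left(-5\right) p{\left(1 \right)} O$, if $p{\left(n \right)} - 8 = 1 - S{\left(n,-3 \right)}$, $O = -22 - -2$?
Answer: $-900 + 100 \sqrt{2} \approx -758.58$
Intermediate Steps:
$S{\left(r,N \right)} = \sqrt{5 + N}$
$O = -20$ ($O = -22 + 2 = -20$)
$p{\left(n \right)} = 9 - \sqrt{2}$ ($p{\left(n \right)} = 8 + \left(1 - \sqrt{5 - 3}\right) = 8 + \left(1 - \sqrt{2}\right) = 9 - \sqrt{2}$)
$\left(-1\right) \left(-5\right) p{\left(1 \right)} O = \left(-1\right) \left(-5\right) \left(9 - \sqrt{2}\right) \left(-20\right) = 5 \left(9 - \sqrt{2}\right) \left(-20\right) = \left(45 - 5 \sqrt{2}\right) \left(-20\right) = -900 + 100 \sqrt{2}$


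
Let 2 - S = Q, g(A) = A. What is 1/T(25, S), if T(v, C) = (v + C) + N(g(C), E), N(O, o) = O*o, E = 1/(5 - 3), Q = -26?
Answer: 1/67 ≈ 0.014925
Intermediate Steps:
E = ½ (E = 1/2 = ½ ≈ 0.50000)
S = 28 (S = 2 - 1*(-26) = 2 + 26 = 28)
T(v, C) = v + 3*C/2 (T(v, C) = (v + C) + C*(½) = (C + v) + C/2 = v + 3*C/2)
1/T(25, S) = 1/(25 + (3/2)*28) = 1/(25 + 42) = 1/67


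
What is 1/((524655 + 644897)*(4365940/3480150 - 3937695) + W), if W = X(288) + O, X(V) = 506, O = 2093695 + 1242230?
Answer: -348015/1602725402137239247 ≈ -2.1714e-13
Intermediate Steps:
O = 3335925
W = 3336431 (W = 506 + 3335925 = 3336431)
1/((524655 + 644897)*(4365940/3480150 - 3937695) + W) = 1/((524655 + 644897)*(4365940/3480150 - 3937695) + 3336431) = 1/(1169552*(4365940*(1/3480150) - 3937695) + 3336431) = 1/(1169552*(436594/348015 - 3937695) + 3336431) = 1/(1169552*(-1370376488831/348015) + 3336431) = 1/(-1602726563265273712/348015 + 3336431) = 1/(-1602725402137239247/348015) = -348015/1602725402137239247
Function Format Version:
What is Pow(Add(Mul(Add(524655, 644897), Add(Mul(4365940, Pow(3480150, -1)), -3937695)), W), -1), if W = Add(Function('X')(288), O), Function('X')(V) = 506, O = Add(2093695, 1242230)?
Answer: Rational(-348015, 1602725402137239247) ≈ -2.1714e-13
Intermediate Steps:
O = 3335925
W = 3336431 (W = Add(506, 3335925) = 3336431)
Pow(Add(Mul(Add(524655, 644897), Add(Mul(4365940, Pow(3480150, -1)), -3937695)), W), -1) = Pow(Add(Mul(Add(524655, 644897), Add(Mul(4365940, Pow(3480150, -1)), -3937695)), 3336431), -1) = Pow(Add(Mul(1169552, Add(Mul(4365940, Rational(1, 3480150)), -3937695)), 3336431), -1) = Pow(Add(Mul(1169552, Add(Rational(436594, 348015), -3937695)), 3336431), -1) = Pow(Add(Mul(1169552, Rational(-1370376488831, 348015)), 3336431), -1) = Pow(Add(Rational(-1602726563265273712, 348015), 3336431), -1) = Pow(Rational(-1602725402137239247, 348015), -1) = Rational(-348015, 1602725402137239247)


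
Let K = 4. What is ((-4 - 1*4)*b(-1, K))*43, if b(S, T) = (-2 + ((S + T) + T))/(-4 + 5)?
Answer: -1720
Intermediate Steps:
b(S, T) = -2 + S + 2*T (b(S, T) = (-2 + (S + 2*T))/1 = (-2 + S + 2*T)*1 = -2 + S + 2*T)
((-4 - 1*4)*b(-1, K))*43 = ((-4 - 1*4)*(-2 - 1 + 2*4))*43 = ((-4 - 4)*(-2 - 1 + 8))*43 = -8*5*43 = -40*43 = -1720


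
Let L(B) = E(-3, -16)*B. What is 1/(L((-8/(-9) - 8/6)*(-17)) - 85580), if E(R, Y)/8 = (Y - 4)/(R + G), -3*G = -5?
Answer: -3/254020 ≈ -1.1810e-5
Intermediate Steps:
G = 5/3 (G = -1/3*(-5) = 5/3 ≈ 1.6667)
E(R, Y) = 8*(-4 + Y)/(5/3 + R) (E(R, Y) = 8*((Y - 4)/(R + 5/3)) = 8*((-4 + Y)/(5/3 + R)) = 8*(-4 + Y)/(5/3 + R))
L(B) = 120*B (L(B) = (24*(-4 - 16)/(5 + 3*(-3)))*B = (24*(-20)/(5 - 9))*B = (24*(-20)/(-4))*B = (24*(-1/4)*(-20))*B = 120*B)
1/(L((-8/(-9) - 8/6)*(-17)) - 85580) = 1/(120*((-8/(-9) - 8/6)*(-17)) - 85580) = 1/(120*((-8*(-1/9) - 8*1/6)*(-17)) - 85580) = 1/(120*((8/9 - 4/3)*(-17)) - 85580) = 1/(120*(-4/9*(-17)) - 85580) = 1/(120*(68/9) - 85580) = 1/(2720/3 - 85580) = 1/(-254020/3) = -3/254020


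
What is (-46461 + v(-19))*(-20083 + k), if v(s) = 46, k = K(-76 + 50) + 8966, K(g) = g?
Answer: 517202345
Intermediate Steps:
k = 8940 (k = (-76 + 50) + 8966 = -26 + 8966 = 8940)
(-46461 + v(-19))*(-20083 + k) = (-46461 + 46)*(-20083 + 8940) = -46415*(-11143) = 517202345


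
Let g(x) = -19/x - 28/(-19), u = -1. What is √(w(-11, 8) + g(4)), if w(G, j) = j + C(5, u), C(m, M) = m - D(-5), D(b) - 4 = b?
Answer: √15485/38 ≈ 3.2747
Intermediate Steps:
D(b) = 4 + b
C(m, M) = 1 + m (C(m, M) = m - (4 - 5) = m - 1*(-1) = m + 1 = 1 + m)
w(G, j) = 6 + j (w(G, j) = j + (1 + 5) = j + 6 = 6 + j)
g(x) = 28/19 - 19/x (g(x) = -19/x - 28*(-1/19) = -19/x + 28/19 = 28/19 - 19/x)
√(w(-11, 8) + g(4)) = √((6 + 8) + (28/19 - 19/4)) = √(14 + (28/19 - 19*¼)) = √(14 + (28/19 - 19/4)) = √(14 - 249/76) = √(815/76) = √15485/38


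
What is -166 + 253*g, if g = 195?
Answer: 49169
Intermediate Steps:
-166 + 253*g = -166 + 253*195 = -166 + 49335 = 49169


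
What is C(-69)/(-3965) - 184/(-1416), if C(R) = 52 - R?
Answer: 69778/701805 ≈ 0.099427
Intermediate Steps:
C(-69)/(-3965) - 184/(-1416) = (52 - 1*(-69))/(-3965) - 184/(-1416) = (52 + 69)*(-1/3965) - 184*(-1/1416) = 121*(-1/3965) + 23/177 = -121/3965 + 23/177 = 69778/701805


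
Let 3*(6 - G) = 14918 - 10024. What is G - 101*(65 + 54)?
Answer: -40933/3 ≈ -13644.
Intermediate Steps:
G = -4876/3 (G = 6 - (14918 - 10024)/3 = 6 - ⅓*4894 = 6 - 4894/3 = -4876/3 ≈ -1625.3)
G - 101*(65 + 54) = -4876/3 - 101*(65 + 54) = -4876/3 - 101*119 = -4876/3 - 12019 = -40933/3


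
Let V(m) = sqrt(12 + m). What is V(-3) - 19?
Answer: -16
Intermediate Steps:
V(-3) - 19 = sqrt(12 - 3) - 19 = sqrt(9) - 19 = 3 - 19 = -16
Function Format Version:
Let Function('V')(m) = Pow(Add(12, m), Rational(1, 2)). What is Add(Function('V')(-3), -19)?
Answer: -16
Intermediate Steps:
Add(Function('V')(-3), -19) = Add(Pow(Add(12, -3), Rational(1, 2)), -19) = Add(Pow(9, Rational(1, 2)), -19) = Add(3, -19) = -16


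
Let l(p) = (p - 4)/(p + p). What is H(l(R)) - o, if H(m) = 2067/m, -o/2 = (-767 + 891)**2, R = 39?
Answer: 1237546/35 ≈ 35358.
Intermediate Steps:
l(p) = (-4 + p)/(2*p) (l(p) = (-4 + p)/((2*p)) = (-4 + p)*(1/(2*p)) = (-4 + p)/(2*p))
o = -30752 (o = -2*(-767 + 891)**2 = -2*124**2 = -2*15376 = -30752)
H(l(R)) - o = 2067/(((1/2)*(-4 + 39)/39)) - 1*(-30752) = 2067/(((1/2)*(1/39)*35)) + 30752 = 2067/(35/78) + 30752 = 2067*(78/35) + 30752 = 161226/35 + 30752 = 1237546/35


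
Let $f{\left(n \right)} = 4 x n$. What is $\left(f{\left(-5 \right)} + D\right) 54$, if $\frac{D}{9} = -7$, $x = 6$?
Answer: $-9882$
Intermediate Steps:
$f{\left(n \right)} = 24 n$ ($f{\left(n \right)} = 4 \cdot 6 n = 24 n$)
$D = -63$ ($D = 9 \left(-7\right) = -63$)
$\left(f{\left(-5 \right)} + D\right) 54 = \left(24 \left(-5\right) - 63\right) 54 = \left(-120 - 63\right) 54 = \left(-183\right) 54 = -9882$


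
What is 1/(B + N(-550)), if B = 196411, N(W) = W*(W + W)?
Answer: 1/801411 ≈ 1.2478e-6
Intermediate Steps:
N(W) = 2*W² (N(W) = W*(2*W) = 2*W²)
1/(B + N(-550)) = 1/(196411 + 2*(-550)²) = 1/(196411 + 2*302500) = 1/(196411 + 605000) = 1/801411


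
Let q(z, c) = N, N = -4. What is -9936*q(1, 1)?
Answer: 39744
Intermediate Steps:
q(z, c) = -4
-9936*q(1, 1) = -9936*(-4) = 39744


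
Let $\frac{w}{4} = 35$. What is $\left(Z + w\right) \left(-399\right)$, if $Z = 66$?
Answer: $-82194$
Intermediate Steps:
$w = 140$ ($w = 4 \cdot 35 = 140$)
$\left(Z + w\right) \left(-399\right) = \left(66 + 140\right) \left(-399\right) = 206 \left(-399\right) = -82194$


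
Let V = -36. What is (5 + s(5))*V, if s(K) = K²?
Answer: -1080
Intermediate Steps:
(5 + s(5))*V = (5 + 5²)*(-36) = (5 + 25)*(-36) = 30*(-36) = -1080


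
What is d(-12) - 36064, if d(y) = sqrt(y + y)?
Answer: -36064 + 2*I*sqrt(6) ≈ -36064.0 + 4.899*I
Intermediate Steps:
d(y) = sqrt(2)*sqrt(y) (d(y) = sqrt(2*y) = sqrt(2)*sqrt(y))
d(-12) - 36064 = sqrt(2)*sqrt(-12) - 36064 = sqrt(2)*(2*I*sqrt(3)) - 36064 = 2*I*sqrt(6) - 36064 = -36064 + 2*I*sqrt(6)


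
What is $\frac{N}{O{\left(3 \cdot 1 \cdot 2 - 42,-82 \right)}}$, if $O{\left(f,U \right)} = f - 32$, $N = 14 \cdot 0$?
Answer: $0$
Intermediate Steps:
$N = 0$
$O{\left(f,U \right)} = -32 + f$
$\frac{N}{O{\left(3 \cdot 1 \cdot 2 - 42,-82 \right)}} = \frac{0}{-32 - \left(42 - 3 \cdot 1 \cdot 2\right)} = \frac{0}{-32 + \left(3 \cdot 2 - 42\right)} = \frac{0}{-32 + \left(6 - 42\right)} = \frac{0}{-32 - 36} = \frac{0}{-68} = 0 \left(- \frac{1}{68}\right) = 0$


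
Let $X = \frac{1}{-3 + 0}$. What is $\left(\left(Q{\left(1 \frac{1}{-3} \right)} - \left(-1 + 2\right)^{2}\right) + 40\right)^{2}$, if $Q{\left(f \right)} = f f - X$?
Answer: $\frac{126025}{81} \approx 1555.9$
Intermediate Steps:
$X = - \frac{1}{3}$ ($X = \frac{1}{-3} = - \frac{1}{3} \approx -0.33333$)
$Q{\left(f \right)} = \frac{1}{3} + f^{2}$ ($Q{\left(f \right)} = f f - - \frac{1}{3} = f^{2} + \frac{1}{3} = \frac{1}{3} + f^{2}$)
$\left(\left(Q{\left(1 \frac{1}{-3} \right)} - \left(-1 + 2\right)^{2}\right) + 40\right)^{2} = \left(\left(\left(\frac{1}{3} + \left(1 \frac{1}{-3}\right)^{2}\right) - \left(-1 + 2\right)^{2}\right) + 40\right)^{2} = \left(\left(\left(\frac{1}{3} + \left(1 \left(- \frac{1}{3}\right)\right)^{2}\right) - 1^{2}\right) + 40\right)^{2} = \left(\left(\left(\frac{1}{3} + \left(- \frac{1}{3}\right)^{2}\right) - 1\right) + 40\right)^{2} = \left(\left(\left(\frac{1}{3} + \frac{1}{9}\right) - 1\right) + 40\right)^{2} = \left(\left(\frac{4}{9} - 1\right) + 40\right)^{2} = \left(- \frac{5}{9} + 40\right)^{2} = \left(\frac{355}{9}\right)^{2} = \frac{126025}{81}$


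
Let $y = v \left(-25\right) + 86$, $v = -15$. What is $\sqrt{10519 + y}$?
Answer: $6 \sqrt{305} \approx 104.79$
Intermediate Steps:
$y = 461$ ($y = \left(-15\right) \left(-25\right) + 86 = 375 + 86 = 461$)
$\sqrt{10519 + y} = \sqrt{10519 + 461} = \sqrt{10980} = 6 \sqrt{305}$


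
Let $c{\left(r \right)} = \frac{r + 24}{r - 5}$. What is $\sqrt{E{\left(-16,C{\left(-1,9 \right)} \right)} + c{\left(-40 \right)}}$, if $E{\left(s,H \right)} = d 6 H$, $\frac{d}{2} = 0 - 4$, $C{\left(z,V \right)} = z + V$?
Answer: $\frac{4 i \sqrt{5395}}{15} \approx 19.587 i$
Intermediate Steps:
$C{\left(z,V \right)} = V + z$
$d = -8$ ($d = 2 \left(0 - 4\right) = 2 \left(-4\right) = -8$)
$c{\left(r \right)} = \frac{24 + r}{-5 + r}$
$E{\left(s,H \right)} = - 48 H$ ($E{\left(s,H \right)} = \left(-8\right) 6 H = - 48 H$)
$\sqrt{E{\left(-16,C{\left(-1,9 \right)} \right)} + c{\left(-40 \right)}} = \sqrt{- 48 \left(9 - 1\right) + \frac{24 - 40}{-5 - 40}} = \sqrt{\left(-48\right) 8 + \frac{1}{-45} \left(-16\right)} = \sqrt{-384 - - \frac{16}{45}} = \sqrt{-384 + \frac{16}{45}} = \sqrt{- \frac{17264}{45}} = \frac{4 i \sqrt{5395}}{15}$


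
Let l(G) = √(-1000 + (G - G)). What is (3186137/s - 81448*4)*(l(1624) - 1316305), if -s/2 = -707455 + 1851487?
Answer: 981221308818211625/2288064 - 3727180664125*I*√10/1144032 ≈ 4.2884e+11 - 1.0302e+7*I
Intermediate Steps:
l(G) = 10*I*√10 (l(G) = √(-1000 + 0) = √(-1000) = 10*I*√10)
s = -2288064 (s = -2*(-707455 + 1851487) = -2*1144032 = -2288064)
(3186137/s - 81448*4)*(l(1624) - 1316305) = (3186137/(-2288064) - 81448*4)*(10*I*√10 - 1316305) = (3186137*(-1/2288064) - 325792)*(-1316305 + 10*I*√10) = (-3186137/2288064 - 325792)*(-1316305 + 10*I*√10) = -745436132825*(-1316305 + 10*I*√10)/2288064 = 981221308818211625/2288064 - 3727180664125*I*√10/1144032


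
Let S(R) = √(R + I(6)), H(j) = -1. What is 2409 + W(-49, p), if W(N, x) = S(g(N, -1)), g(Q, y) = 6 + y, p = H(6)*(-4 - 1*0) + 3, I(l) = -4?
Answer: 2410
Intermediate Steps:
p = 7 (p = -(-4 - 1*0) + 3 = -(-4 + 0) + 3 = -1*(-4) + 3 = 4 + 3 = 7)
S(R) = √(-4 + R) (S(R) = √(R - 4) = √(-4 + R))
W(N, x) = 1 (W(N, x) = √(-4 + (6 - 1)) = √(-4 + 5) = √1 = 1)
2409 + W(-49, p) = 2409 + 1 = 2410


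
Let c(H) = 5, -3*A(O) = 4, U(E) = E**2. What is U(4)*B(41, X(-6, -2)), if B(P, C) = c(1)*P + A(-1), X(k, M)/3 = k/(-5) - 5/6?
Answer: 9776/3 ≈ 3258.7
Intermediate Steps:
A(O) = -4/3 (A(O) = -1/3*4 = -4/3)
X(k, M) = -5/2 - 3*k/5 (X(k, M) = 3*(k/(-5) - 5/6) = 3*(k*(-1/5) - 5*1/6) = 3*(-k/5 - 5/6) = 3*(-5/6 - k/5) = -5/2 - 3*k/5)
B(P, C) = -4/3 + 5*P (B(P, C) = 5*P - 4/3 = -4/3 + 5*P)
U(4)*B(41, X(-6, -2)) = 4**2*(-4/3 + 5*41) = 16*(-4/3 + 205) = 16*(611/3) = 9776/3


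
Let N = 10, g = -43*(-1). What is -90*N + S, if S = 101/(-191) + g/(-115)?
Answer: -19788328/21965 ≈ -900.90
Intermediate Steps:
g = 43
S = -19828/21965 (S = 101/(-191) + 43/(-115) = 101*(-1/191) + 43*(-1/115) = -101/191 - 43/115 = -19828/21965 ≈ -0.90271)
-90*N + S = -90*10 - 19828/21965 = -900 - 19828/21965 = -19788328/21965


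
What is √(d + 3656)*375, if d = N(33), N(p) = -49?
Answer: 375*√3607 ≈ 22522.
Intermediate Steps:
d = -49
√(d + 3656)*375 = √(-49 + 3656)*375 = √3607*375 = 375*√3607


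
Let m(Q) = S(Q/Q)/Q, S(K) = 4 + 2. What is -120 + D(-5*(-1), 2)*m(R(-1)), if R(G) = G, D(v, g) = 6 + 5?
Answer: -186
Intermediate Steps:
D(v, g) = 11
S(K) = 6
m(Q) = 6/Q
-120 + D(-5*(-1), 2)*m(R(-1)) = -120 + 11*(6/(-1)) = -120 + 11*(6*(-1)) = -120 + 11*(-6) = -120 - 66 = -186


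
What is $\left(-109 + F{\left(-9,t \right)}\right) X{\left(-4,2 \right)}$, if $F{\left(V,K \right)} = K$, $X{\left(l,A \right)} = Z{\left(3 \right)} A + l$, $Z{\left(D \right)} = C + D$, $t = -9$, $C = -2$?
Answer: $236$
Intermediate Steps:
$Z{\left(D \right)} = -2 + D$
$X{\left(l,A \right)} = A + l$ ($X{\left(l,A \right)} = \left(-2 + 3\right) A + l = 1 A + l = A + l$)
$\left(-109 + F{\left(-9,t \right)}\right) X{\left(-4,2 \right)} = \left(-109 - 9\right) \left(2 - 4\right) = \left(-118\right) \left(-2\right) = 236$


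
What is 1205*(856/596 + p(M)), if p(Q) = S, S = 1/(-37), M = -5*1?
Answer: 9361645/5513 ≈ 1698.1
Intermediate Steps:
M = -5
S = -1/37 ≈ -0.027027
p(Q) = -1/37
1205*(856/596 + p(M)) = 1205*(856/596 - 1/37) = 1205*(856*(1/596) - 1/37) = 1205*(214/149 - 1/37) = 1205*(7769/5513) = 9361645/5513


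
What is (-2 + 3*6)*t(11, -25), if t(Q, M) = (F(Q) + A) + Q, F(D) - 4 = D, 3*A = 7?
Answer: 1360/3 ≈ 453.33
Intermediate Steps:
A = 7/3 (A = (1/3)*7 = 7/3 ≈ 2.3333)
F(D) = 4 + D
t(Q, M) = 19/3 + 2*Q (t(Q, M) = ((4 + Q) + 7/3) + Q = (19/3 + Q) + Q = 19/3 + 2*Q)
(-2 + 3*6)*t(11, -25) = (-2 + 3*6)*(19/3 + 2*11) = (-2 + 18)*(19/3 + 22) = 16*(85/3) = 1360/3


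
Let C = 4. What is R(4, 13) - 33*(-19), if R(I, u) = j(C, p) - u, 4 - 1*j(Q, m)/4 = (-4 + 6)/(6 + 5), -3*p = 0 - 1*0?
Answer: 6922/11 ≈ 629.27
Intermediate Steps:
p = 0 (p = -(0 - 1*0)/3 = -(0 + 0)/3 = -1/3*0 = 0)
j(Q, m) = 168/11 (j(Q, m) = 16 - 4*(-4 + 6)/(6 + 5) = 16 - 8/11 = 168/11)
R(I, u) = 168/11 - u
R(4, 13) - 33*(-19) = (168/11 - 1*13) - 33*(-19) = (168/11 - 13) + 627 = 25/11 + 627 = 6922/11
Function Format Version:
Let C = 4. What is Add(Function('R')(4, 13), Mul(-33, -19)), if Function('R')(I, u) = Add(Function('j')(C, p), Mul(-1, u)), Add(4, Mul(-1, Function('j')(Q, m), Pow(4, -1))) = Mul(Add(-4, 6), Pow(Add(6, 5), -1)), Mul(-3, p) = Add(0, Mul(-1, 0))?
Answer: Rational(6922, 11) ≈ 629.27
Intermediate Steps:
p = 0 (p = Mul(Rational(-1, 3), Add(0, Mul(-1, 0))) = Mul(Rational(-1, 3), Add(0, 0)) = Mul(Rational(-1, 3), 0) = 0)
Function('j')(Q, m) = Rational(168, 11) (Function('j')(Q, m) = Add(16, Mul(-4, Mul(Add(-4, 6), Pow(Add(6, 5), -1)))) = Add(16, Mul(-4, Mul(2, Pow(11, -1)))) = Add(16, Mul(-4, Mul(2, Rational(1, 11)))) = Add(16, Mul(-4, Rational(2, 11))) = Add(16, Rational(-8, 11)) = Rational(168, 11))
Function('R')(I, u) = Add(Rational(168, 11), Mul(-1, u))
Add(Function('R')(4, 13), Mul(-33, -19)) = Add(Add(Rational(168, 11), Mul(-1, 13)), Mul(-33, -19)) = Add(Add(Rational(168, 11), -13), 627) = Add(Rational(25, 11), 627) = Rational(6922, 11)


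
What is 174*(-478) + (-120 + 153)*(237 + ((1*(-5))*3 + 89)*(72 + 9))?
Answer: 122451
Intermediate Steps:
174*(-478) + (-120 + 153)*(237 + ((1*(-5))*3 + 89)*(72 + 9)) = -83172 + 33*(237 + (-5*3 + 89)*81) = -83172 + 33*(237 + (-15 + 89)*81) = -83172 + 33*(237 + 74*81) = -83172 + 33*(237 + 5994) = -83172 + 33*6231 = -83172 + 205623 = 122451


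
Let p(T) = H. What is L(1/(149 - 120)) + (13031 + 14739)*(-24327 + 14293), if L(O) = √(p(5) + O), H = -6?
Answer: -278644180 + I*√5017/29 ≈ -2.7864e+8 + 2.4424*I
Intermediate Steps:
p(T) = -6
L(O) = √(-6 + O)
L(1/(149 - 120)) + (13031 + 14739)*(-24327 + 14293) = √(-6 + 1/(149 - 120)) + (13031 + 14739)*(-24327 + 14293) = √(-6 + 1/29) + 27770*(-10034) = √(-6 + 1/29) - 278644180 = √(-173/29) - 278644180 = I*√5017/29 - 278644180 = -278644180 + I*√5017/29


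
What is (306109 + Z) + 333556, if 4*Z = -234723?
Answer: 2323937/4 ≈ 5.8098e+5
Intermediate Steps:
Z = -234723/4 (Z = (1/4)*(-234723) = -234723/4 ≈ -58681.)
(306109 + Z) + 333556 = (306109 - 234723/4) + 333556 = 989713/4 + 333556 = 2323937/4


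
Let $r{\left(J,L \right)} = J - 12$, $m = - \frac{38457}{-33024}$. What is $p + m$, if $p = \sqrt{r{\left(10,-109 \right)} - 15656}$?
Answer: $\frac{12819}{11008} + i \sqrt{15658} \approx 1.1645 + 125.13 i$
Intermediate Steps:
$m = \frac{12819}{11008}$ ($m = \left(-38457\right) \left(- \frac{1}{33024}\right) = \frac{12819}{11008} \approx 1.1645$)
$r{\left(J,L \right)} = -12 + J$
$p = i \sqrt{15658}$ ($p = \sqrt{\left(-12 + 10\right) - 15656} = \sqrt{-2 - 15656} = \sqrt{-15658} = i \sqrt{15658} \approx 125.13 i$)
$p + m = i \sqrt{15658} + \frac{12819}{11008} = \frac{12819}{11008} + i \sqrt{15658}$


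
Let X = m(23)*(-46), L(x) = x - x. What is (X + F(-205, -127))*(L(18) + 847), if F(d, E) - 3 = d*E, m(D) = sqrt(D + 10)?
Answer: 22054186 - 38962*sqrt(33) ≈ 2.1830e+7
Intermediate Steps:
m(D) = sqrt(10 + D)
L(x) = 0
F(d, E) = 3 + E*d (F(d, E) = 3 + d*E = 3 + E*d)
X = -46*sqrt(33) (X = sqrt(10 + 23)*(-46) = sqrt(33)*(-46) = -46*sqrt(33) ≈ -264.25)
(X + F(-205, -127))*(L(18) + 847) = (-46*sqrt(33) + (3 - 127*(-205)))*(0 + 847) = (-46*sqrt(33) + (3 + 26035))*847 = (-46*sqrt(33) + 26038)*847 = (26038 - 46*sqrt(33))*847 = 22054186 - 38962*sqrt(33)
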